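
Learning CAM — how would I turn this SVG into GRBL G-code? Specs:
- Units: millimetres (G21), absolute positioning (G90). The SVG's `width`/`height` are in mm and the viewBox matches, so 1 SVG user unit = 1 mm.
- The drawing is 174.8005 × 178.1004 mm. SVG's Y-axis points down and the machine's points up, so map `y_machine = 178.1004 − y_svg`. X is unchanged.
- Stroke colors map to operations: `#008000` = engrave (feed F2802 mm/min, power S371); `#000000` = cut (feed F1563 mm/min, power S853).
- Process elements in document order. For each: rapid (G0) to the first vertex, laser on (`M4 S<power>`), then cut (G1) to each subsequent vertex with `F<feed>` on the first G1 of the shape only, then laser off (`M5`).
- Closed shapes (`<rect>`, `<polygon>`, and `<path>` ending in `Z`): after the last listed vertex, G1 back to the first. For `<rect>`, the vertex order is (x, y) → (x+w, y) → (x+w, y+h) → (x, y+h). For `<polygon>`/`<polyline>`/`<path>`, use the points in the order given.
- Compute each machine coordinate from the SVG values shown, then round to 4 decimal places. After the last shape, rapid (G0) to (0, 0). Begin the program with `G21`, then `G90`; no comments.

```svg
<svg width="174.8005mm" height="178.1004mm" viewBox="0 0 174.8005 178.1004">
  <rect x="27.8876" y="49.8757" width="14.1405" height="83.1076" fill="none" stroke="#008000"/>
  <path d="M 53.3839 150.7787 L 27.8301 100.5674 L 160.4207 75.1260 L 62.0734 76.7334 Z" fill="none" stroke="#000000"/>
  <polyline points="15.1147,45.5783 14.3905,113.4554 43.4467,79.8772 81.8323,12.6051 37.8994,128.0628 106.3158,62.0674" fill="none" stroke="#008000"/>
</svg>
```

G21
G90
G0 X27.8876 Y128.2247
M4 S371
G1 X42.0281 Y128.2247 F2802
G1 X42.0281 Y45.1171
G1 X27.8876 Y45.1171
G1 X27.8876 Y128.2247
M5
G0 X53.3839 Y27.3217
M4 S853
G1 X27.8301 Y77.5330 F1563
G1 X160.4207 Y102.9744
G1 X62.0734 Y101.3670
G1 X53.3839 Y27.3217
M5
G0 X15.1147 Y132.5221
M4 S371
G1 X14.3905 Y64.6450 F2802
G1 X43.4467 Y98.2232
G1 X81.8323 Y165.4953
G1 X37.8994 Y50.0376
G1 X106.3158 Y116.0330
M5
G0 X0.0000 Y0.0000

Since the viewBox matches the mm dimensions, user units are millimetres directly. The only transform is the Y-flip y_m = 178.1004 − y_svg.

Shape 1 is a rectangle drawn with `<rect>`. Its stroke #008000 means engrave at S371, F2802. After flipping Y the toolpath is (27.8876,128.2247) → (42.0281,128.2247) → (42.0281,45.1171) → (27.8876,45.1171) → (27.8876,128.2247), returning to the start.

Shape 2 is a closed polygon drawn with `<path>`. Its stroke #000000 means cut at S853, F1563. After flipping Y the toolpath is (53.3839,27.3217) → (27.8301,77.5330) → (160.4207,102.9744) → (62.0734,101.3670) → (53.3839,27.3217), returning to the start.

Shape 3 is a open polyline drawn with `<polyline>`. Its stroke #008000 means engrave at S371, F2802. After flipping Y the toolpath is (15.1147,132.5221) → (14.3905,64.6450) → (43.4467,98.2232) → (81.8323,165.4953) → (37.8994,50.0376) → (106.3158,116.0330).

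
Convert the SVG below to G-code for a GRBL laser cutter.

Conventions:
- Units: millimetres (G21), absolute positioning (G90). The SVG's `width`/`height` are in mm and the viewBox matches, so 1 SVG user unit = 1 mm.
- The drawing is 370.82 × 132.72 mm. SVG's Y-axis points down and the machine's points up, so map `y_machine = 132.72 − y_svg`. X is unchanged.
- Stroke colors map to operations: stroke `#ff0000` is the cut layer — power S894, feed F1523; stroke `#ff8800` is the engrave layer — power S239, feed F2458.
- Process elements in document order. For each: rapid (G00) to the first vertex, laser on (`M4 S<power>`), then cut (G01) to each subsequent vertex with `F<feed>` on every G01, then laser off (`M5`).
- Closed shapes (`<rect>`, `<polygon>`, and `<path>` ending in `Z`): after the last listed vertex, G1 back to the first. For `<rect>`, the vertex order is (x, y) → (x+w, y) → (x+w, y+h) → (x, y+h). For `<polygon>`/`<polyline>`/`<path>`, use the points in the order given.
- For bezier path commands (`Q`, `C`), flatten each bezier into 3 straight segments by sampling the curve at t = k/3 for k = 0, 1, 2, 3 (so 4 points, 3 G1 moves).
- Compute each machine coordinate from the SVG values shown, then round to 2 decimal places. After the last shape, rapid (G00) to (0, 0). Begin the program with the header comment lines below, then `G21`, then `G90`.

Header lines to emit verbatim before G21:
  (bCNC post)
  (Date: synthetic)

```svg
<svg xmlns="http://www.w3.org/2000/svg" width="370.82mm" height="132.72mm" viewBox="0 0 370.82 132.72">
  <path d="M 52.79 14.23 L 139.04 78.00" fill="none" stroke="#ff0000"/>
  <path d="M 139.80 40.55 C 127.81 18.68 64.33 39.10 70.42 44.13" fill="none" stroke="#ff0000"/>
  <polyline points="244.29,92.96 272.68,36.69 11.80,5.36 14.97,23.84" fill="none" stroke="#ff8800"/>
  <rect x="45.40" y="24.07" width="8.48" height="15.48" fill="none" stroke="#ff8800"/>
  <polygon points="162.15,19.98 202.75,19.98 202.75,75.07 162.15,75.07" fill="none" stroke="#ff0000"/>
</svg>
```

(bCNC post)
(Date: synthetic)
G21
G90
G00 X52.79 Y118.49
M4 S894
G01 X139.04 Y54.72 F1523
M5
G00 X139.80 Y92.17
M4 S894
G01 X115.13 Y102.08 F1523
G01 X83.04 Y96.61 F1523
G01 X70.42 Y88.59 F1523
M5
G00 X244.29 Y39.76
M4 S239
G01 X272.68 Y96.03 F2458
G01 X11.80 Y127.36 F2458
G01 X14.97 Y108.88 F2458
M5
G00 X45.40 Y108.65
M4 S239
G01 X53.88 Y108.65 F2458
G01 X53.88 Y93.17 F2458
G01 X45.40 Y93.17 F2458
G01 X45.40 Y108.65 F2458
M5
G00 X162.15 Y112.74
M4 S894
G01 X202.75 Y112.74 F1523
G01 X202.75 Y57.65 F1523
G01 X162.15 Y57.65 F1523
G01 X162.15 Y112.74 F1523
M5
G00 X0.00 Y0.00

viewBox `0 0 370.82 132.72` with mm width/height → 1 unit = 1 mm. Flip: y_m = 132.72 − y_svg.

**Shape 1** — `<path>` line segment, stroke `#ff0000` → cut (S894, F1523). Machine vertices: (52.79,118.49) → (139.04,54.72). Open path.

**Shape 2** — `<path>` cubic bezier, stroke `#ff0000` → cut (S894, F1523). Control points (SVG): P0=(139.80,40.55), P1=(127.81,18.68), P2=(64.33,39.10), P3=(70.42,44.13); sampled at t=k/3. Machine vertices: (139.80,92.17) → (115.13,102.08) → (83.04,96.61) → (70.42,88.59). Open path.

**Shape 3** — `<polyline>` open polyline, stroke `#ff8800` → engrave (S239, F2458). Machine vertices: (244.29,39.76) → (272.68,96.03) → (11.80,127.36) → (14.97,108.88). Open path.

**Shape 4** — `<rect>` rectangle, stroke `#ff8800` → engrave (S239, F2458). Machine vertices: (45.40,108.65) → (53.88,108.65) → (53.88,93.17) → (45.40,93.17) → (45.40,108.65). Closed: final G1 returns to the first vertex.

**Shape 5** — `<polygon>` rectangle, stroke `#ff0000` → cut (S894, F1523). Machine vertices: (162.15,112.74) → (202.75,112.74) → (202.75,57.65) → (162.15,57.65) → (162.15,112.74). Closed: final G1 returns to the first vertex.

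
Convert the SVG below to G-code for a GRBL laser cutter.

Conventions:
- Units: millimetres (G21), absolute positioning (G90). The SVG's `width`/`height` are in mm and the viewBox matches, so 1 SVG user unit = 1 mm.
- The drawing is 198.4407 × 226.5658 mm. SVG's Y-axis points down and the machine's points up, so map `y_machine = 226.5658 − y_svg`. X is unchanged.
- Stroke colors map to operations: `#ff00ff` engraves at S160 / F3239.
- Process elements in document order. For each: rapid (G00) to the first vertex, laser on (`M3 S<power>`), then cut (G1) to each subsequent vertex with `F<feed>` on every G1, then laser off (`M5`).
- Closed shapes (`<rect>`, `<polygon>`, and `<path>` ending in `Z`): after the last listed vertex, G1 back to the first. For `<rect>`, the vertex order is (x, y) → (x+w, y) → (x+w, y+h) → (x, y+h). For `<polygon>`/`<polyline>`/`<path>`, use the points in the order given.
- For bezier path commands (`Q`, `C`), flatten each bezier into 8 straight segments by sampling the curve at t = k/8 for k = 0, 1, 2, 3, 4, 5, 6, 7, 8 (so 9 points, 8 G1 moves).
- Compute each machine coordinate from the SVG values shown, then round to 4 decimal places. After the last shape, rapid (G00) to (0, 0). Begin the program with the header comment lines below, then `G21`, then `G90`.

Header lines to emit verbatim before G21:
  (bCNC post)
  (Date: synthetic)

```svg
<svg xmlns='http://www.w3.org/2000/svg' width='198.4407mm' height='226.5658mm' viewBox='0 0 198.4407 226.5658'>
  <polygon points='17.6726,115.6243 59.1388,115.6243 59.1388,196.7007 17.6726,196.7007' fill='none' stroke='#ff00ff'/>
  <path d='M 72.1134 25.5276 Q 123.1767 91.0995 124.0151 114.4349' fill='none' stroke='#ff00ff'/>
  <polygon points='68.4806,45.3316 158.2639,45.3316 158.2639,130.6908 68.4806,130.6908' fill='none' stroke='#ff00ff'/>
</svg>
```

1 u = 1 mm; y_m = 226.5658 − y.

[1] `<polygon>` rectangle, #ff00ff→engrave S160 F3239: (17.6726,110.9415) → (59.1388,110.9415) → (59.1388,29.8651) → (17.6726,29.8651) → (17.6726,110.9415) (closed)

[2] `<path>` quadratic bezier, #ff00ff→engrave S160 F3239: (72.1134,201.0382) → (84.0945,185.3052) → (94.5060,170.8920) → (103.3480,157.7988) → (110.6205,146.0254) → (116.3234,135.5720) → (120.4568,126.4384) → (123.0207,118.6247) → (124.0151,112.1309)

[3] `<polygon>` rectangle, #ff00ff→engrave S160 F3239: (68.4806,181.2342) → (158.2639,181.2342) → (158.2639,95.8750) → (68.4806,95.8750) → (68.4806,181.2342) (closed)

(bCNC post)
(Date: synthetic)
G21
G90
G00 X17.6726 Y110.9415
M3 S160
G1 X59.1388 Y110.9415 F3239
G1 X59.1388 Y29.8651 F3239
G1 X17.6726 Y29.8651 F3239
G1 X17.6726 Y110.9415 F3239
M5
G00 X72.1134 Y201.0382
M3 S160
G1 X84.0945 Y185.3052 F3239
G1 X94.5060 Y170.8920 F3239
G1 X103.3480 Y157.7988 F3239
G1 X110.6205 Y146.0254 F3239
G1 X116.3234 Y135.5720 F3239
G1 X120.4568 Y126.4384 F3239
G1 X123.0207 Y118.6247 F3239
G1 X124.0151 Y112.1309 F3239
M5
G00 X68.4806 Y181.2342
M3 S160
G1 X158.2639 Y181.2342 F3239
G1 X158.2639 Y95.8750 F3239
G1 X68.4806 Y95.8750 F3239
G1 X68.4806 Y181.2342 F3239
M5
G00 X0.0000 Y0.0000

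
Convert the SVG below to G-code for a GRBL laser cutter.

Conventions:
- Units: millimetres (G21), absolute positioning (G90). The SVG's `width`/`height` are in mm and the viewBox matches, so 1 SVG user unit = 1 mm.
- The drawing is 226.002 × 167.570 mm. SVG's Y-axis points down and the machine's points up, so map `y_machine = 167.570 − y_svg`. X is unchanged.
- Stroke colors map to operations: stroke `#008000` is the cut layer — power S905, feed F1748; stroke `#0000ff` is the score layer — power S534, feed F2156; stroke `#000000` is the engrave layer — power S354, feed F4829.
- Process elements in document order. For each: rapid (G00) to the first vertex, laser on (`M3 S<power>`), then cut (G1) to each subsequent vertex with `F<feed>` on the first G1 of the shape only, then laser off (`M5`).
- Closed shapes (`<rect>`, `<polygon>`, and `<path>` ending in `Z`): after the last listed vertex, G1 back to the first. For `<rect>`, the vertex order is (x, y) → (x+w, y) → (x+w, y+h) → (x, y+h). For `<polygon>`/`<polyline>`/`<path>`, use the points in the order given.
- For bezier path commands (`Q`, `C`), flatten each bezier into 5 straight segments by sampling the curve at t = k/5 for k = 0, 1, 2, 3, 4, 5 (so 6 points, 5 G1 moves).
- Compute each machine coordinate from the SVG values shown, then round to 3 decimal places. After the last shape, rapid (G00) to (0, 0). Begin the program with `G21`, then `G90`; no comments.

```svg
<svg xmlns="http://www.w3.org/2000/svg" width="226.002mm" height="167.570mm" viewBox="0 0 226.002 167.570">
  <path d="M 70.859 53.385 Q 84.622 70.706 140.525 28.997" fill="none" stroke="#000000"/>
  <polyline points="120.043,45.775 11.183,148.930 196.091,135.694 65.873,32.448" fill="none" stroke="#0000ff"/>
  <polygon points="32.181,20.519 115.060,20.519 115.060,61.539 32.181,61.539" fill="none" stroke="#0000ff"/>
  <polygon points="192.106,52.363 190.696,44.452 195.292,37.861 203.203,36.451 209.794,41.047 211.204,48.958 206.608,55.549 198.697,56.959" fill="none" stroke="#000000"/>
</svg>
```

G21
G90
G00 X70.859 Y114.185
M3 S354
G1 X78.050 Y109.618 F4829
G1 X88.612 Y109.773
G1 X102.545 Y114.651
G1 X119.849 Y124.251
G1 X140.525 Y138.573
M5
G00 X120.043 Y121.795
M3 S534
G1 X11.183 Y18.640 F2156
G1 X196.091 Y31.876
G1 X65.873 Y135.122
M5
G00 X32.181 Y147.051
M3 S534
G1 X115.060 Y147.051 F2156
G1 X115.060 Y106.031
G1 X32.181 Y106.031
G1 X32.181 Y147.051
M5
G00 X192.106 Y115.207
M3 S354
G1 X190.696 Y123.118 F4829
G1 X195.292 Y129.709
G1 X203.203 Y131.119
G1 X209.794 Y126.523
G1 X211.204 Y118.612
G1 X206.608 Y112.021
G1 X198.697 Y110.611
G1 X192.106 Y115.207
M5
G00 X0.000 Y0.000

Since the viewBox matches the mm dimensions, user units are millimetres directly. The only transform is the Y-flip y_m = 167.570 − y_svg.

Shape 1 is a quadratic bezier drawn with `<path>`. Its stroke #000000 means engrave at S354, F4829. After flipping Y the toolpath is (70.859,114.185) → (78.050,109.618) → (88.612,109.773) → (102.545,114.651) → (119.849,124.251) → (140.525,138.573).

Shape 2 is a open polyline drawn with `<polyline>`. Its stroke #0000ff means score at S534, F2156. After flipping Y the toolpath is (120.043,121.795) → (11.183,18.640) → (196.091,31.876) → (65.873,135.122).

Shape 3 is a rectangle drawn with `<polygon>`. Its stroke #0000ff means score at S534, F2156. After flipping Y the toolpath is (32.181,147.051) → (115.060,147.051) → (115.060,106.031) → (32.181,106.031) → (32.181,147.051), returning to the start.

Shape 4 is a regular polygon drawn with `<polygon>`. Its stroke #000000 means engrave at S354, F4829. After flipping Y the toolpath is (192.106,115.207) → (190.696,123.118) → (195.292,129.709) → (203.203,131.119) → (209.794,126.523) → (211.204,118.612) → (206.608,112.021) → (198.697,110.611) → (192.106,115.207), returning to the start.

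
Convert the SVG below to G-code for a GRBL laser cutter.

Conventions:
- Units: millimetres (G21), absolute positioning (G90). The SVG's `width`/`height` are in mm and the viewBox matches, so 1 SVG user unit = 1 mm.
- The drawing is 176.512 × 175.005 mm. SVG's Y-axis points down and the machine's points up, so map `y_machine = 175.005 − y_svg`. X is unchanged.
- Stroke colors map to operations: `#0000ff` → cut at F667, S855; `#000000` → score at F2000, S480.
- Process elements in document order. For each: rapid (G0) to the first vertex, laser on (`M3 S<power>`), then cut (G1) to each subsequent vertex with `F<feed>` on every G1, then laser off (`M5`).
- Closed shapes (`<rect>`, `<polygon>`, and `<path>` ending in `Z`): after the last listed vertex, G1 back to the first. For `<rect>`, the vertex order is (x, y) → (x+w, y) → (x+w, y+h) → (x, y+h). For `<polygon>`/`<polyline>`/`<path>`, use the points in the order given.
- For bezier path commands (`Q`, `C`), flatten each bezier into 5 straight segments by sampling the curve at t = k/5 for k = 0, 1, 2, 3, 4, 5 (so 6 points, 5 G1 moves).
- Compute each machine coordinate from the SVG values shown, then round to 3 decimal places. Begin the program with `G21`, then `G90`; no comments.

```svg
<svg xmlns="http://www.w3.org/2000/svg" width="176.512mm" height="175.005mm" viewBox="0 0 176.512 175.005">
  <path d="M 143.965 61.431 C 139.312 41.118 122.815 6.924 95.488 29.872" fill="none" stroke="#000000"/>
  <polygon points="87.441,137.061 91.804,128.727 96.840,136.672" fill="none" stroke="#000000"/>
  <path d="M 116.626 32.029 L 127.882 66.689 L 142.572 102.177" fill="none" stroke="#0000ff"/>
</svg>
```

viewBox `0 0 176.512 175.005` with mm width/height → 1 unit = 1 mm. Flip: y_m = 175.005 − y_svg.

**Shape 1** — `<path>` cubic bezier, stroke `#000000` → score (S480, F2000). Control points (SVG): P0=(143.965,61.431), P1=(139.312,41.118), P2=(122.815,6.924), P3=(95.488,29.872); sampled at t=k/5. Machine vertices: (143.965,113.574) → (139.760,126.859) → (132.761,140.067) → (123.017,149.788) → (110.576,152.613) → (95.488,145.133). Open path.

**Shape 2** — `<polygon>` regular polygon, stroke `#000000` → score (S480, F2000). Machine vertices: (87.441,37.944) → (91.804,46.278) → (96.840,38.333) → (87.441,37.944). Closed: final G1 returns to the first vertex.

**Shape 3** — `<path>` open polyline, stroke `#0000ff` → cut (S855, F667). Machine vertices: (116.626,142.976) → (127.882,108.316) → (142.572,72.828). Open path.

G21
G90
G0 X143.965 Y113.574
M3 S480
G1 X139.760 Y126.859 F2000
G1 X132.761 Y140.067 F2000
G1 X123.017 Y149.788 F2000
G1 X110.576 Y152.613 F2000
G1 X95.488 Y145.133 F2000
M5
G0 X87.441 Y37.944
M3 S480
G1 X91.804 Y46.278 F2000
G1 X96.840 Y38.333 F2000
G1 X87.441 Y37.944 F2000
M5
G0 X116.626 Y142.976
M3 S855
G1 X127.882 Y108.316 F667
G1 X142.572 Y72.828 F667
M5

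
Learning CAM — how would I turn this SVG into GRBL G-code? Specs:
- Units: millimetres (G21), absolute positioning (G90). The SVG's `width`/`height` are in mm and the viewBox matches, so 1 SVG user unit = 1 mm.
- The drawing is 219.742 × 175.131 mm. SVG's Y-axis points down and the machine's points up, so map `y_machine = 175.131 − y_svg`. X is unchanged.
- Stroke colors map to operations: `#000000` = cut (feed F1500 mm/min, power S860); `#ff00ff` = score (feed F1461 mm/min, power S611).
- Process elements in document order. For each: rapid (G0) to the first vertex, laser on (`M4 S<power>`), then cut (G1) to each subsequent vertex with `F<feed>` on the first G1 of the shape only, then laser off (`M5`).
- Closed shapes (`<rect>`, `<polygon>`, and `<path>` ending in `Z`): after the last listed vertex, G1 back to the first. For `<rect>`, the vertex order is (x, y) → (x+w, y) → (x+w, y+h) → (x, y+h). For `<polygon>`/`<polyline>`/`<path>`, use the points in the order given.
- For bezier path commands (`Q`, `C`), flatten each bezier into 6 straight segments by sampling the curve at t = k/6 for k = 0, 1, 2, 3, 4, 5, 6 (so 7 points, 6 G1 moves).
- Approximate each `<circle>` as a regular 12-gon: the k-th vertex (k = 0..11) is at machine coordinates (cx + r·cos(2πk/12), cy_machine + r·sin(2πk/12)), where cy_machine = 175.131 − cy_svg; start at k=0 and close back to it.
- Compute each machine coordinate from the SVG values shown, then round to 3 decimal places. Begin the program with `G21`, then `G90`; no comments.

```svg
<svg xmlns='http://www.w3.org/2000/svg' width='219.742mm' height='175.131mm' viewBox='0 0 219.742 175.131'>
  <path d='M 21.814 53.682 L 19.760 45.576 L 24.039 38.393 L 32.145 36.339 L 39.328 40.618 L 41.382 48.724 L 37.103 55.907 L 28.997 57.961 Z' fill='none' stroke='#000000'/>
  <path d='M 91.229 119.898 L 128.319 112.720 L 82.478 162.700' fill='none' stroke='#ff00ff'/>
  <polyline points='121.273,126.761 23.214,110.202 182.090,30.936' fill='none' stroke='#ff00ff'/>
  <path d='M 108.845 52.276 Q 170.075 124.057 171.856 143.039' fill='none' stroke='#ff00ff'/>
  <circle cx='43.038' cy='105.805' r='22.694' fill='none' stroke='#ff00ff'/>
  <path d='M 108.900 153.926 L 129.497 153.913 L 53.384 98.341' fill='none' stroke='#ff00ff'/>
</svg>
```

G21
G90
G0 X21.814 Y121.449
M4 S860
G1 X19.760 Y129.555 F1500
G1 X24.039 Y136.738
G1 X32.145 Y138.792
G1 X39.328 Y134.513
G1 X41.382 Y126.407
G1 X37.103 Y119.224
G1 X28.997 Y117.170
G1 X21.814 Y121.449
M5
G0 X91.229 Y55.233
M4 S611
G1 X128.319 Y62.411 F1461
G1 X82.478 Y12.431
M5
G0 X121.273 Y48.370
M4 S611
G1 X23.214 Y64.929 F1461
G1 X182.090 Y144.195
M5
G0 X108.845 Y122.855
M4 S611
G1 X127.604 Y100.395 F1461
G1 X143.060 Y80.868
G1 X155.213 Y64.274
G1 X164.063 Y50.613
G1 X169.611 Y39.886
G1 X171.856 Y32.092
M5
G0 X65.732 Y69.326
M4 S611
G1 X62.692 Y80.673 F1461
G1 X54.385 Y88.980
G1 X43.038 Y92.020
G1 X31.691 Y88.980
G1 X23.384 Y80.673
G1 X20.344 Y69.326
G1 X23.384 Y57.979
G1 X31.691 Y49.672
G1 X43.038 Y46.632
G1 X54.385 Y49.672
G1 X62.692 Y57.979
G1 X65.732 Y69.326
M5
G0 X108.900 Y21.205
M4 S611
G1 X129.497 Y21.218 F1461
G1 X53.384 Y76.790
M5

viewBox `0 0 219.742 175.131` with mm width/height → 1 unit = 1 mm. Flip: y_m = 175.131 − y_svg.

**Shape 1** — `<path>` regular polygon, stroke `#000000` → cut (S860, F1500). Machine vertices: (21.814,121.449) → (19.760,129.555) → (24.039,136.738) → (32.145,138.792) → (39.328,134.513) → (41.382,126.407) → (37.103,119.224) → (28.997,117.170) → (21.814,121.449). Closed: final G1 returns to the first vertex.

**Shape 2** — `<path>` open polyline, stroke `#ff00ff` → score (S611, F1461). Machine vertices: (91.229,55.233) → (128.319,62.411) → (82.478,12.431). Open path.

**Shape 3** — `<polyline>` open polyline, stroke `#ff00ff` → score (S611, F1461). Machine vertices: (121.273,48.370) → (23.214,64.929) → (182.090,144.195). Open path.

**Shape 4** — `<path>` quadratic bezier, stroke `#ff00ff` → score (S611, F1461). Control points (SVG): P0=(108.845,52.276), P1=(170.075,124.057), P2=(171.856,143.039); sampled at t=k/6. Machine vertices: (108.845,122.855) → (127.604,100.395) → (143.060,80.868) → (155.213,64.274) → (164.063,50.613) → (169.611,39.886) → (171.856,32.092). Open path.

**Shape 5** — `<circle>` circle, stroke `#ff00ff` → score (S611, F1461). Machine vertices: (65.732,69.326) → (62.692,80.673) → (54.385,88.980) → (43.038,92.020) → (31.691,88.980) → (23.384,80.673) → (20.344,69.326) → (23.384,57.979) → (31.691,49.672) → (43.038,46.632) → (54.385,49.672) → (62.692,57.979) → (65.732,69.326). Closed: final G1 returns to the first vertex.

**Shape 6** — `<path>` open polyline, stroke `#ff00ff` → score (S611, F1461). Machine vertices: (108.900,21.205) → (129.497,21.218) → (53.384,76.790). Open path.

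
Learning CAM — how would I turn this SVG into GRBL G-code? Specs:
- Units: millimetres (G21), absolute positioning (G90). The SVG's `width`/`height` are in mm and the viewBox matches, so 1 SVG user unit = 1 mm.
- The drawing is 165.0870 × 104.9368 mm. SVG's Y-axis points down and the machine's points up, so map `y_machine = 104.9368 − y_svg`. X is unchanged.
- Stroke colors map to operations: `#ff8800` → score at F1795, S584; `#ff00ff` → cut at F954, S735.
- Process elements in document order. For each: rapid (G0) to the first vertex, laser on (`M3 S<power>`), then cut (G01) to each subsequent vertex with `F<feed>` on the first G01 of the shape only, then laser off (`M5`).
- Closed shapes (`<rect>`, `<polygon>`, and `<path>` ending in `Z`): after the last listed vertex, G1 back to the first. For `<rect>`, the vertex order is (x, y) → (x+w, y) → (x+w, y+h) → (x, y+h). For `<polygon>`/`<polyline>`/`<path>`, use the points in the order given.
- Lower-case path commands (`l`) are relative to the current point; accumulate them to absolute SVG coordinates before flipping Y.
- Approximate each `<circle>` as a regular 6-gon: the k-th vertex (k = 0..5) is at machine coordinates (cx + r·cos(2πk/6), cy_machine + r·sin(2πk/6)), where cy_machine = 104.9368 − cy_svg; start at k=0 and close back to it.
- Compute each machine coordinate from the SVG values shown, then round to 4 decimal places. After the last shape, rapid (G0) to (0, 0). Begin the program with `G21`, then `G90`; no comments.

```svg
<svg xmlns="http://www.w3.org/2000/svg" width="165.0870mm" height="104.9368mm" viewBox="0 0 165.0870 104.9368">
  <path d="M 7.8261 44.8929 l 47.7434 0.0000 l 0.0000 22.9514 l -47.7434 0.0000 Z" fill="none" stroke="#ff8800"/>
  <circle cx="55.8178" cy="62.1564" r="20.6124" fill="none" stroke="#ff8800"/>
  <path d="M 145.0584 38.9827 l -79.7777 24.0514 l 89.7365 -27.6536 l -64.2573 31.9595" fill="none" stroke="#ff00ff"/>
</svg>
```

G21
G90
G0 X7.8261 Y60.0439
M3 S584
G01 X55.5695 Y60.0439 F1795
G01 X55.5695 Y37.0925
G01 X7.8261 Y37.0925
G01 X7.8261 Y60.0439
M5
G0 X76.4302 Y42.7804
M3 S584
G01 X66.1240 Y60.6313 F1795
G01 X45.5116 Y60.6313
G01 X35.2054 Y42.7804
G01 X45.5116 Y24.9295
G01 X66.1240 Y24.9295
G01 X76.4302 Y42.7804
M5
G0 X145.0584 Y65.9541
M3 S735
G01 X65.2807 Y41.9027 F954
G01 X155.0172 Y69.5563
G01 X90.7599 Y37.5968
M5
G0 X0.0000 Y0.0000

Since the viewBox matches the mm dimensions, user units are millimetres directly. The only transform is the Y-flip y_m = 104.9368 − y_svg.

Shape 1 is a rectangle drawn with `<path>`. Its stroke #ff8800 means score at S584, F1795. After flipping Y the toolpath is (7.8261,60.0439) → (55.5695,60.0439) → (55.5695,37.0925) → (7.8261,37.0925) → (7.8261,60.0439), returning to the start.

Shape 2 is a circle drawn with `<circle>`. Its stroke #ff8800 means score at S584, F1795. After flipping Y the toolpath is (76.4302,42.7804) → (66.1240,60.6313) → (45.5116,60.6313) → (35.2054,42.7804) → (45.5116,24.9295) → (66.1240,24.9295) → (76.4302,42.7804), returning to the start.

Shape 3 is a open polyline drawn with `<path>`. Its stroke #ff00ff means cut at S735, F954. After flipping Y the toolpath is (145.0584,65.9541) → (65.2807,41.9027) → (155.0172,69.5563) → (90.7599,37.5968).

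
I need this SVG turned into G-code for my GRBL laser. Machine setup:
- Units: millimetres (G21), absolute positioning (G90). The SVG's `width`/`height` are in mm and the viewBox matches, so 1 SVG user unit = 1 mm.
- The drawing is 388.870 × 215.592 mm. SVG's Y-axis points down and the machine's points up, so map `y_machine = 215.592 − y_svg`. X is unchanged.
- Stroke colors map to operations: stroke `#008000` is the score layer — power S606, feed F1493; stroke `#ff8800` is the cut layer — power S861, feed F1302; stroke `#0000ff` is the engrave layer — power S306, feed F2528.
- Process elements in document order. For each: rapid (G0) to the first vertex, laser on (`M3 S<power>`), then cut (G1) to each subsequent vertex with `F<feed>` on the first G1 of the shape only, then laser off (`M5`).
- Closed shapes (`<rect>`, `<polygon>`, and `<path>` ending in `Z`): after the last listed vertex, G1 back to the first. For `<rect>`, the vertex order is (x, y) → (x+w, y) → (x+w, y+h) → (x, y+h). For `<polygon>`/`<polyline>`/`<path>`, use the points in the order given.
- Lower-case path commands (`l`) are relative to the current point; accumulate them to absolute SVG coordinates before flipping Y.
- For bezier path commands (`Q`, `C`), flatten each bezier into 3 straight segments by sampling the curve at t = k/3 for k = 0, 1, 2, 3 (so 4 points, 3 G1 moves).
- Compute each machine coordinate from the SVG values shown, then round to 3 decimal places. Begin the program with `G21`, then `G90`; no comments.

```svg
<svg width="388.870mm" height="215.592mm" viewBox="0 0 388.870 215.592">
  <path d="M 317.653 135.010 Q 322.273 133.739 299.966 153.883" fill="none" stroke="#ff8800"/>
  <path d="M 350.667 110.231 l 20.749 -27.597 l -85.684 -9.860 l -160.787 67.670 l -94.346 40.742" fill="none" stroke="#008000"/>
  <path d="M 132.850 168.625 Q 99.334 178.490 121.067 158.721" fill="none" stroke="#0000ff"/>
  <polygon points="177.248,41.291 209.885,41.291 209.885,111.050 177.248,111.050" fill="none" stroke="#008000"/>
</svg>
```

Since the viewBox matches the mm dimensions, user units are millimetres directly. The only transform is the Y-flip y_m = 215.592 − y_svg.

Shape 1 is a quadratic bezier drawn with `<path>`. Its stroke #ff8800 means cut at S861, F1302. After flipping Y the toolpath is (317.653,80.582) → (317.741,79.050) → (311.845,72.759) → (299.966,61.709).

Shape 2 is a open polyline drawn with `<path>`. Its stroke #008000 means score at S606, F1493. After flipping Y the toolpath is (350.667,105.361) → (371.416,132.958) → (285.732,142.818) → (124.945,75.148) → (30.599,34.406).

Shape 3 is a quadratic bezier drawn with `<path>`. Its stroke #0000ff means engrave at S306, F2528. After flipping Y the toolpath is (132.850,46.967) → (116.645,43.683) → (112.717,46.984) → (121.067,56.871).

Shape 4 is a rectangle drawn with `<polygon>`. Its stroke #008000 means score at S606, F1493. After flipping Y the toolpath is (177.248,174.301) → (209.885,174.301) → (209.885,104.542) → (177.248,104.542) → (177.248,174.301), returning to the start.

G21
G90
G0 X317.653 Y80.582
M3 S861
G1 X317.741 Y79.050 F1302
G1 X311.845 Y72.759
G1 X299.966 Y61.709
M5
G0 X350.667 Y105.361
M3 S606
G1 X371.416 Y132.958 F1493
G1 X285.732 Y142.818
G1 X124.945 Y75.148
G1 X30.599 Y34.406
M5
G0 X132.850 Y46.967
M3 S306
G1 X116.645 Y43.683 F2528
G1 X112.717 Y46.984
G1 X121.067 Y56.871
M5
G0 X177.248 Y174.301
M3 S606
G1 X209.885 Y174.301 F1493
G1 X209.885 Y104.542
G1 X177.248 Y104.542
G1 X177.248 Y174.301
M5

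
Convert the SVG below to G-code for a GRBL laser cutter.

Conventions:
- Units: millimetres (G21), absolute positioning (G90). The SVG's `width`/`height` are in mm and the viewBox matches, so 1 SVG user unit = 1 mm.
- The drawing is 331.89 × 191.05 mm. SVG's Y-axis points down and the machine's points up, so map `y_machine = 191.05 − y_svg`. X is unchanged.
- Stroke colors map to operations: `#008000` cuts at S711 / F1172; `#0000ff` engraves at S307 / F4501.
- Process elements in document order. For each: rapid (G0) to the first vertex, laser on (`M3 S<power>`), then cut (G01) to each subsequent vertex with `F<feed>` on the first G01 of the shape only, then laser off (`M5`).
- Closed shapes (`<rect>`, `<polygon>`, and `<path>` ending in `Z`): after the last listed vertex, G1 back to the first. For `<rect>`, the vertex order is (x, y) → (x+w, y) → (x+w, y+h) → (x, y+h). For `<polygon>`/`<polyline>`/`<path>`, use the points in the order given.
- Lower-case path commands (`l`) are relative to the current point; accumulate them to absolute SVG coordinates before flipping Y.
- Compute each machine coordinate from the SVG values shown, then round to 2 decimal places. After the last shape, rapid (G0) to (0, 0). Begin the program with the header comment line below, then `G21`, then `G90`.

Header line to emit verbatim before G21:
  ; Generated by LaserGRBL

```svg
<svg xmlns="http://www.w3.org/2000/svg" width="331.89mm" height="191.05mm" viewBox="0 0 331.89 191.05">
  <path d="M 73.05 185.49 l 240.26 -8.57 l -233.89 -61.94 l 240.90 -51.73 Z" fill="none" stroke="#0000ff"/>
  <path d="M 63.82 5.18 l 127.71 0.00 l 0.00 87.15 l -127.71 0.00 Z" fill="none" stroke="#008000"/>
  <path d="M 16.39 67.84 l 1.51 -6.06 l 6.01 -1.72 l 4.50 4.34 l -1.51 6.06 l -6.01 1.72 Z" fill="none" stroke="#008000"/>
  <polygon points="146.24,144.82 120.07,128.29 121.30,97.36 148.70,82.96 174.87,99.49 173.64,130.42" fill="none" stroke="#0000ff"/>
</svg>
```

; Generated by LaserGRBL
G21
G90
G0 X73.05 Y5.56
M3 S307
G01 X313.31 Y14.13 F4501
G01 X79.42 Y76.07
G01 X320.32 Y127.80
G01 X73.05 Y5.56
M5
G0 X63.82 Y185.87
M3 S711
G01 X191.53 Y185.87 F1172
G01 X191.53 Y98.72
G01 X63.82 Y98.72
G01 X63.82 Y185.87
M5
G0 X16.39 Y123.21
M3 S711
G01 X17.90 Y129.27 F1172
G01 X23.91 Y130.99
G01 X28.41 Y126.65
G01 X26.90 Y120.59
G01 X20.89 Y118.87
G01 X16.39 Y123.21
M5
G0 X146.24 Y46.23
M3 S307
G01 X120.07 Y62.76 F4501
G01 X121.30 Y93.69
G01 X148.70 Y108.09
G01 X174.87 Y91.56
G01 X173.64 Y60.63
G01 X146.24 Y46.23
M5
G0 X0.00 Y0.00

viewBox `0 0 331.89 191.05` with mm width/height → 1 unit = 1 mm. Flip: y_m = 191.05 − y_svg.

**Shape 1** — `<path>` closed polygon, stroke `#0000ff` → engrave (S307, F4501). Machine vertices: (73.05,5.56) → (313.31,14.13) → (79.42,76.07) → (320.32,127.80) → (73.05,5.56). Closed: final G1 returns to the first vertex.

**Shape 2** — `<path>` rectangle, stroke `#008000` → cut (S711, F1172). Machine vertices: (63.82,185.87) → (191.53,185.87) → (191.53,98.72) → (63.82,98.72) → (63.82,185.87). Closed: final G1 returns to the first vertex.

**Shape 3** — `<path>` regular polygon, stroke `#008000` → cut (S711, F1172). Machine vertices: (16.39,123.21) → (17.90,129.27) → (23.91,130.99) → (28.41,126.65) → (26.90,120.59) → (20.89,118.87) → (16.39,123.21). Closed: final G1 returns to the first vertex.

**Shape 4** — `<polygon>` regular polygon, stroke `#0000ff` → engrave (S307, F4501). Machine vertices: (146.24,46.23) → (120.07,62.76) → (121.30,93.69) → (148.70,108.09) → (174.87,91.56) → (173.64,60.63) → (146.24,46.23). Closed: final G1 returns to the first vertex.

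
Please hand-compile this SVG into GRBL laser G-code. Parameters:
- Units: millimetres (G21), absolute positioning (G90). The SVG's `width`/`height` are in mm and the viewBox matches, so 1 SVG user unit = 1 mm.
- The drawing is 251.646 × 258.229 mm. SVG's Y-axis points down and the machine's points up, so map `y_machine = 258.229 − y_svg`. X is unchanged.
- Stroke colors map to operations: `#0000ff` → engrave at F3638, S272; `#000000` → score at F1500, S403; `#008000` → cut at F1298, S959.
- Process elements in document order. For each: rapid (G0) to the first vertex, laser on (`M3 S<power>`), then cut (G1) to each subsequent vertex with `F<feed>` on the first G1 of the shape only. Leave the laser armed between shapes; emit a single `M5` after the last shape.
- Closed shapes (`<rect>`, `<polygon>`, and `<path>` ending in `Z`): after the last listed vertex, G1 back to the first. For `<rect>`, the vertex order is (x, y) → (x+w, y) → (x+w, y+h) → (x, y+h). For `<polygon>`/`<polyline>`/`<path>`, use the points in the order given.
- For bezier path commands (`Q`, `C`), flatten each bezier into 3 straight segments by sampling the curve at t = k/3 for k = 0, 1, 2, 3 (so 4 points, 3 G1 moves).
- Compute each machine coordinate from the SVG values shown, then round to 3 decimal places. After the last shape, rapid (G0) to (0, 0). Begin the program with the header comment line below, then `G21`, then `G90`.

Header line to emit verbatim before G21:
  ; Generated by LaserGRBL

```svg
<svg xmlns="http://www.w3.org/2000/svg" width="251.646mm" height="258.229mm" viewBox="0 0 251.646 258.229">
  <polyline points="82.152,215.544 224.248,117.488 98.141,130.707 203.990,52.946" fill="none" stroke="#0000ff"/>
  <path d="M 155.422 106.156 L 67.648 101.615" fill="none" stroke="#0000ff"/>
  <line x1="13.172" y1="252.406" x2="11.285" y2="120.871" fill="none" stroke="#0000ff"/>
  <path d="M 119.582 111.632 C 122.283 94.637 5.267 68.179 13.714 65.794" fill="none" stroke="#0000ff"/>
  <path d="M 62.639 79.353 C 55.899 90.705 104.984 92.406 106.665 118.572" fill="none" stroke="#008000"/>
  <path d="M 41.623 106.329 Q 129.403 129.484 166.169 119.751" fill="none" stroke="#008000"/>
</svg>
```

1 u = 1 mm; y_m = 258.229 − y.

[1] `<polyline>` open polyline, #0000ff→engrave S272 F3638: (82.152,42.685) → (224.248,140.741) → (98.141,127.522) → (203.990,205.283)

[2] `<path>` line segment, #0000ff→engrave S272 F3638: (155.422,152.073) → (67.648,156.614)

[3] `<line>` line segment, #0000ff→engrave S272 F3638: (13.172,5.823) → (11.285,137.358)

[4] `<path>` cubic bezier, #0000ff→engrave S272 F3638: (119.582,146.597) → (91.458,165.504) → (38.007,183.268) → (13.714,192.435)

[5] `<path>` cubic bezier, #008000→cut S959 F1298: (62.639,178.876) → (70.684,169.477) → (93.006,158.932) → (106.665,139.657)

[6] `<path>` quadratic bezier, #008000→cut S959 F1298: (41.623,151.900) → (94.475,140.118) → (135.990,135.644) → (166.169,138.478)

; Generated by LaserGRBL
G21
G90
G0 X82.152 Y42.685
M3 S272
G1 X224.248 Y140.741 F3638
G1 X98.141 Y127.522
G1 X203.990 Y205.283
G0 X155.422 Y152.073
M3 S272
G1 X67.648 Y156.614 F3638
G0 X13.172 Y5.823
M3 S272
G1 X11.285 Y137.358 F3638
G0 X119.582 Y146.597
M3 S272
G1 X91.458 Y165.504 F3638
G1 X38.007 Y183.268
G1 X13.714 Y192.435
G0 X62.639 Y178.876
M3 S959
G1 X70.684 Y169.477 F1298
G1 X93.006 Y158.932
G1 X106.665 Y139.657
G0 X41.623 Y151.900
M3 S959
G1 X94.475 Y140.118 F1298
G1 X135.990 Y135.644
G1 X166.169 Y138.478
M5
G0 X0.000 Y0.000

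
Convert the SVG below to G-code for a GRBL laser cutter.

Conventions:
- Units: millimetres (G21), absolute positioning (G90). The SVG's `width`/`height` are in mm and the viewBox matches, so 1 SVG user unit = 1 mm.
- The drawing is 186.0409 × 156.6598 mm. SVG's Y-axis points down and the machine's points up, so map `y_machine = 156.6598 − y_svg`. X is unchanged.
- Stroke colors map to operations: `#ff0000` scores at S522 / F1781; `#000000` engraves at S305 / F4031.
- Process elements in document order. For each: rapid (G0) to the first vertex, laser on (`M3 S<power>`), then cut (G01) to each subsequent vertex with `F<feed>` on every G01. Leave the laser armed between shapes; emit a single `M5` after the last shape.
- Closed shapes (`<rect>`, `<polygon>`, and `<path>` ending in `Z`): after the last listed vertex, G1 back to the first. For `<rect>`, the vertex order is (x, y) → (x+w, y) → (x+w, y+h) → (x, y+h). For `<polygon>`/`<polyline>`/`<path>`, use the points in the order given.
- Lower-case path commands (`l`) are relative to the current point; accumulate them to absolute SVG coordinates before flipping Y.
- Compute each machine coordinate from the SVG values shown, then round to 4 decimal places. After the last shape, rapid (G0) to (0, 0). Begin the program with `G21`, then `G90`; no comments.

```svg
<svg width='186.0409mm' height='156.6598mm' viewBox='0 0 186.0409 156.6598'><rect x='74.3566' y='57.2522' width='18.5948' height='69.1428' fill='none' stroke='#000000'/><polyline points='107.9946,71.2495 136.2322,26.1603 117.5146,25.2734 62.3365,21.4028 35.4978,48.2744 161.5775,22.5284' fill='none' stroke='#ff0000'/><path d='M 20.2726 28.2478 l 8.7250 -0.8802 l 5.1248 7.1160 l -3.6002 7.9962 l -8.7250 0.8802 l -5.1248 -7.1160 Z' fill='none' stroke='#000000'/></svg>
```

1 u = 1 mm; y_m = 156.6598 − y.

[1] `<rect>` rectangle, #000000→engrave S305 F4031: (74.3566,99.4076) → (92.9514,99.4076) → (92.9514,30.2648) → (74.3566,30.2648) → (74.3566,99.4076) (closed)

[2] `<polyline>` open polyline, #ff0000→score S522 F1781: (107.9946,85.4103) → (136.2322,130.4995) → (117.5146,131.3864) → (62.3365,135.2570) → (35.4978,108.3854) → (161.5775,134.1314)

[3] `<path>` regular polygon, #000000→engrave S305 F4031: (20.2726,128.4120) → (28.9976,129.2922) → (34.1224,122.1762) → (30.5222,114.1800) → (21.7972,113.2998) → (16.6724,120.4158) → (20.2726,128.4120) (closed)

G21
G90
G0 X74.3566 Y99.4076
M3 S305
G01 X92.9514 Y99.4076 F4031
G01 X92.9514 Y30.2648 F4031
G01 X74.3566 Y30.2648 F4031
G01 X74.3566 Y99.4076 F4031
G0 X107.9946 Y85.4103
M3 S522
G01 X136.2322 Y130.4995 F1781
G01 X117.5146 Y131.3864 F1781
G01 X62.3365 Y135.2570 F1781
G01 X35.4978 Y108.3854 F1781
G01 X161.5775 Y134.1314 F1781
G0 X20.2726 Y128.4120
M3 S305
G01 X28.9976 Y129.2922 F4031
G01 X34.1224 Y122.1762 F4031
G01 X30.5222 Y114.1800 F4031
G01 X21.7972 Y113.2998 F4031
G01 X16.6724 Y120.4158 F4031
G01 X20.2726 Y128.4120 F4031
M5
G0 X0.0000 Y0.0000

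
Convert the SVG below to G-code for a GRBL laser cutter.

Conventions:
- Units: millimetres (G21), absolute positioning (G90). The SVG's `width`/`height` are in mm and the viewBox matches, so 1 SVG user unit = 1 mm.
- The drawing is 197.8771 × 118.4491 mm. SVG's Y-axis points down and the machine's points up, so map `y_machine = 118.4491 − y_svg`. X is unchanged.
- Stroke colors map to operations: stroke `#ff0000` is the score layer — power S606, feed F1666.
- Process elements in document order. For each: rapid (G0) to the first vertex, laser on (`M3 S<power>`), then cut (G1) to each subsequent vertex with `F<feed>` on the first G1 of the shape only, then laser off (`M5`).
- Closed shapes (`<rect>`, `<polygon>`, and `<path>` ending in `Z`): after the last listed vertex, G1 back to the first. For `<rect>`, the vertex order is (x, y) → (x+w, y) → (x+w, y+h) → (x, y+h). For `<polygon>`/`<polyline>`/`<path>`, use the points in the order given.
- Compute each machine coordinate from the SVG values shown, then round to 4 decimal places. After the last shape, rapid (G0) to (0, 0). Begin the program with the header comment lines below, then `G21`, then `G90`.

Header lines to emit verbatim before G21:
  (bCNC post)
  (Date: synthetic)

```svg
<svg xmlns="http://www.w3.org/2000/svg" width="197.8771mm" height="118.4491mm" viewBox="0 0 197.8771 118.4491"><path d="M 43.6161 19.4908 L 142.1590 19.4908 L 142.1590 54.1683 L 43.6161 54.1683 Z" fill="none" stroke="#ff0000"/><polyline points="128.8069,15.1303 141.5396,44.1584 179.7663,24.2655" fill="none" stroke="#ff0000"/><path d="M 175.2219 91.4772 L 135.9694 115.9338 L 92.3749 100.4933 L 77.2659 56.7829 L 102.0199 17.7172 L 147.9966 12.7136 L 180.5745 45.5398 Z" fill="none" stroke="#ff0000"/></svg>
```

(bCNC post)
(Date: synthetic)
G21
G90
G0 X43.6161 Y98.9583
M3 S606
G1 X142.1590 Y98.9583 F1666
G1 X142.1590 Y64.2808
G1 X43.6161 Y64.2808
G1 X43.6161 Y98.9583
M5
G0 X128.8069 Y103.3188
M3 S606
G1 X141.5396 Y74.2907 F1666
G1 X179.7663 Y94.1836
M5
G0 X175.2219 Y26.9719
M3 S606
G1 X135.9694 Y2.5153 F1666
G1 X92.3749 Y17.9558
G1 X77.2659 Y61.6662
G1 X102.0199 Y100.7319
G1 X147.9966 Y105.7355
G1 X180.5745 Y72.9093
G1 X175.2219 Y26.9719
M5
G0 X0.0000 Y0.0000

viewBox `0 0 197.8771 118.4491` with mm width/height → 1 unit = 1 mm. Flip: y_m = 118.4491 − y_svg.

**Shape 1** — `<path>` rectangle, stroke `#ff0000` → score (S606, F1666). Machine vertices: (43.6161,98.9583) → (142.1590,98.9583) → (142.1590,64.2808) → (43.6161,64.2808) → (43.6161,98.9583). Closed: final G1 returns to the first vertex.

**Shape 2** — `<polyline>` open polyline, stroke `#ff0000` → score (S606, F1666). Machine vertices: (128.8069,103.3188) → (141.5396,74.2907) → (179.7663,94.1836). Open path.

**Shape 3** — `<path>` regular polygon, stroke `#ff0000` → score (S606, F1666). Machine vertices: (175.2219,26.9719) → (135.9694,2.5153) → (92.3749,17.9558) → (77.2659,61.6662) → (102.0199,100.7319) → (147.9966,105.7355) → (180.5745,72.9093) → (175.2219,26.9719). Closed: final G1 returns to the first vertex.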